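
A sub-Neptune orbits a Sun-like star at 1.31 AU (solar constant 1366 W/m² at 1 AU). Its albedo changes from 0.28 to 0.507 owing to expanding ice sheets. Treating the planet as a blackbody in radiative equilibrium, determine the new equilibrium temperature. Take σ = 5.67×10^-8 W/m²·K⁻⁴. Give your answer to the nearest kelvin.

204 K

Flux at the orbit: S = 1366/(1.31)² = 796.0 W/m².
T₂ = [S(1−α₂)/(4σ)]^(1/4) = [796.0·0.493/(4σ)]^(1/4) = 204.0 K.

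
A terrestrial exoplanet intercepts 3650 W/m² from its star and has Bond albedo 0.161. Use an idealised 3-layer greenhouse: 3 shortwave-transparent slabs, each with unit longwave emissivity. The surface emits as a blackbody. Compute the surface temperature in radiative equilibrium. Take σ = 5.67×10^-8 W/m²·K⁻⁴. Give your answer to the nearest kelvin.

482 kelvin

The effective emission temperature is T_e = [S(1−α)/(4σ)]^¼ = 340.9 K.
Layer-by-layer balance gives σT_s⁴ = (N+1)σT_e⁴, so T_s = 4^¼·340.9 = 482.1 K.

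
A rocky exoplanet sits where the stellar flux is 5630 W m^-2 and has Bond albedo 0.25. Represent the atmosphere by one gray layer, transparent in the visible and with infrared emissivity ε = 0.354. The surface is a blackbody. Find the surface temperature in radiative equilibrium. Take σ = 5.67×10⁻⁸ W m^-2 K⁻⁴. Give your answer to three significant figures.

388 kelvin

At the top of the atmosphere, σT_e⁴ = S(1−α)/4 = 1056 W m^-2, giving T_e = 369.4 K.
For a single slab of emissivity ε, T_s⁴ = 2T_e⁴/(2−ε); thus T_s = 369.4·(1.215)^(1/4) = 387.8 K.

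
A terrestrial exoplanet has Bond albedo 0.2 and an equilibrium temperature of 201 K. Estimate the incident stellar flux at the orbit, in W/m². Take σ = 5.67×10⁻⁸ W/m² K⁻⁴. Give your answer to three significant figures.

From S(1−α)/4 = σT⁴: S = 4σT⁴/(1−α).
The emitted flux is σT⁴ = 92.55 W/m².
S = 4·92.55/0.8 = 462.7 W/m².

463 W/m²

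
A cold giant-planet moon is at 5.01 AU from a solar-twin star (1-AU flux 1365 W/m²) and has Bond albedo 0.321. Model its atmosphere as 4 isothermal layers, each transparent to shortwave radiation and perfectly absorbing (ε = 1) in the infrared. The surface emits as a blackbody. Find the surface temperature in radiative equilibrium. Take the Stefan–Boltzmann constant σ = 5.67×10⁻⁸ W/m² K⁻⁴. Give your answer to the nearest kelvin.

Irradiance scales as 1/d², so S = 1365 W/m² × (1/5.01)² = 54.38 W/m².
The effective emission temperature is T_e = [S(1−α)/(4σ)]^¼ = 113.0 K.
With N = 4 opaque layers, T_s = (N+1)^(1/4)·T_e = 5^(1/4)·113.0 = 168.9 K.

169 kelvin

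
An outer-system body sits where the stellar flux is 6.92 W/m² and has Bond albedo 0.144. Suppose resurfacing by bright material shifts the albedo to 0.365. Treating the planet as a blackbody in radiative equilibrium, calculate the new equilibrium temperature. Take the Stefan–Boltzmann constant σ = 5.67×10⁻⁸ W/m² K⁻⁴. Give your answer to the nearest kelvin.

66 kelvin

New equilibrium: T₂ = [(1−0.365)·6.920/(4σ)]^(1/4) = 66.35 K.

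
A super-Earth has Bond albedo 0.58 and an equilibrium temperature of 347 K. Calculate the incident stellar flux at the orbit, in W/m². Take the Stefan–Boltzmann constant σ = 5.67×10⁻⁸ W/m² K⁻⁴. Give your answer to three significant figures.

7830 W/m²

Invert the energy balance for S: S = 4σT⁴/(1−α).
σT⁴ = 5.67×10⁻⁸·(347)⁴ = 822.1 W/m².
S = 4·822.1/0.42 = 7829 W/m².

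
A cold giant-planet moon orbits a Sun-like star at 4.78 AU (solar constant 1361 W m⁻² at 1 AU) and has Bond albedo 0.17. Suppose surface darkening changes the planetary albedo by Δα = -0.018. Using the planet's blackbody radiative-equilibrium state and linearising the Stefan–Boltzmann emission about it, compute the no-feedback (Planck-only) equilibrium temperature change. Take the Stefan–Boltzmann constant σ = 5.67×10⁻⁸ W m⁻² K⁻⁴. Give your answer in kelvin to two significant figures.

0.66 K

By the inverse-square law, S = 1361/4.78² = 59.57 W m⁻².
Reference equilibrium: T_e = [S(1−α)/(4σ)]^(1/4) = 121.5 K.
The change in absorbed flux is Δ[S(1−α)/4] = −SΔα/4 = 0.2680 W m⁻².
Planck response: λ_P = 4σT_e³ = 4·5.67×10⁻⁸·(121.5)³ = 0.4069 W m⁻²/K.
So ΔT₀ = 0.2680/0.4069 = 0.659 K.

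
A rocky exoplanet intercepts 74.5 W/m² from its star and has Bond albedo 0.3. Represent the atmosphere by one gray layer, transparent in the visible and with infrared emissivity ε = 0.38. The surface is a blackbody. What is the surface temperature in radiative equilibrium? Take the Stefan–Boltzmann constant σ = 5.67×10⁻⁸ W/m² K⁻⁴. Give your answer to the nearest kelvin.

130 K

Effective emission temperature (TOA balance): σT_e⁴ = S(1−α)/4 = 13.04 W/m² → T_e = 123.1 K.
Surface balance with a leaky layer gives σT_s⁴ = σT_e⁴·2/(2−ε), so T_s = T_e·[2/(2−0.38)]^(1/4) = 129.8 K.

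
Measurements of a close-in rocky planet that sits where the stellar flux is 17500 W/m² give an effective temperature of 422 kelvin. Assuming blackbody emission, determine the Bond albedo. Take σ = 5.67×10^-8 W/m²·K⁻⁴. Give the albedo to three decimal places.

Energy balance: S(1−α)/4 = σT⁴, so 1−α = 4σT⁴/S.
σT⁴ = 1798 W/m², so 4σT⁴ = 7193 W/m².
Hence α = 1 − 7193/17500 = 0.5890.

0.589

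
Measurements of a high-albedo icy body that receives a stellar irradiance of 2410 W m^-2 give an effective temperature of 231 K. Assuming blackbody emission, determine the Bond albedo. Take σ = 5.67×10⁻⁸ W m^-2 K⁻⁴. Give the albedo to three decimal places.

Energy balance: S(1−α)/4 = σT⁴, so 1−α = 4σT⁴/S.
σT⁴ = 161.4 W m^-2, so 4σT⁴ = 645.8 W m^-2.
1−α = 645.8/2410 = 0.2680, so α = 0.7320.

0.732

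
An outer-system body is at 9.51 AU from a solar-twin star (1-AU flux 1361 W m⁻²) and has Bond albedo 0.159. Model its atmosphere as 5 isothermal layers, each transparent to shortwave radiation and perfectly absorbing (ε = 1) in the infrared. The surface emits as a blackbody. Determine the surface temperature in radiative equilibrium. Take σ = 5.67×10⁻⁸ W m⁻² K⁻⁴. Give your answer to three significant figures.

Irradiance scales as 1/d², so S = 1361 W m⁻² × (1/9.51)² = 15.05 W m⁻².
The effective emission temperature is T_e = [S(1−α)/(4σ)]^¼ = 86.43 K.
With N = 5 opaque layers, T_s = (N+1)^(1/4)·T_e = 6^(1/4)·86.43 = 135.3 K.

135 kelvin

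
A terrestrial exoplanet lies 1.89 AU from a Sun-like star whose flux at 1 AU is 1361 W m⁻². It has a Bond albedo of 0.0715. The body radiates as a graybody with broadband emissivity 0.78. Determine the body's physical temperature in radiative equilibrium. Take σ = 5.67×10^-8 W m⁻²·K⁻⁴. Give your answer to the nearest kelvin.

By the inverse-square law, S = 1361/1.89² = 381.0 W m⁻².
Averaging over the sphere, the absorbed flux is S(1−α)/4 = 88.44 W m⁻².
Radiative balance εσT⁴ = 88.44 gives T = [88.44/(0.78·σ)]^(1/4) = 211.5 K.

211 K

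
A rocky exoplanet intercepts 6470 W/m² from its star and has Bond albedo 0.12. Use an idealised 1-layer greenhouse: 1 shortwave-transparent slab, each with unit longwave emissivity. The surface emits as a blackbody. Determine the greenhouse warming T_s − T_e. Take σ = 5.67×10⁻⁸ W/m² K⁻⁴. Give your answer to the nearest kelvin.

75 K

Top-of-atmosphere balance: σT_e⁴ = S(1−α)/4 = 1423 W/m² → T_e = 398.0 K.
T_s = (N+1)^(1/4)·T_e = 473.4 K.
So the greenhouse effect raises the surface by 473.4 − 398.0 = 75.31 K.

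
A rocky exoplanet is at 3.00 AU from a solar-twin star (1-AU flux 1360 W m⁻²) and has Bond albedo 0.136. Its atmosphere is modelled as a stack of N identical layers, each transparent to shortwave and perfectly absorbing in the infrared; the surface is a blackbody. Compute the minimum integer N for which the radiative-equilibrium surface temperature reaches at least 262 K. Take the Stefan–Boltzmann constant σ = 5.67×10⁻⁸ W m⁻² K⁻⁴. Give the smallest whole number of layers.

8

Irradiance scales as 1/d², so S = 1360 W m⁻² × (1/3.00)² = 151.1 W m⁻².
Top-of-atmosphere balance: σT_e⁴ = S(1−α)/4 = 32.64 W m⁻² → T_e = 154.9 K.
Since T_s⁴ = (N+1)T_e⁴, we need N ≥ (T_s/T_e)⁴ − 1 = 7.185.
The minimum whole number is N = 8.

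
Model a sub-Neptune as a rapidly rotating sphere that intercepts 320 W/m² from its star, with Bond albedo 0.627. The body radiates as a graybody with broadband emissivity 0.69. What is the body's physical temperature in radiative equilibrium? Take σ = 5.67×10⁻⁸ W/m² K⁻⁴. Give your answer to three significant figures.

The planet absorbs (1−α)S over its disc πR² and re-emits over 4πR², so the mean absorbed flux is (1−0.627)·320.0/4 = 29.84 W/m².
Equating to εσT⁴ with ε = 0.69: T = (29.84/0.69σ)^(1/4) = 166.2 K.

166 K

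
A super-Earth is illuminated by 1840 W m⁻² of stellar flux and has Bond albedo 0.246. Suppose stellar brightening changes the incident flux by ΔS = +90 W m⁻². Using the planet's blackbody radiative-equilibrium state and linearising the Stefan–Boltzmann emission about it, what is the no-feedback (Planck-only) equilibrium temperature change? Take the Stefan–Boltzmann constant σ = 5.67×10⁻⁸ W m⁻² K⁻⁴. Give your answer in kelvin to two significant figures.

Reference equilibrium: T_e = [S(1−α)/(4σ)]^(1/4) = 279.7 K.
Only a fraction (1−α) is absorbed and it's spread over 4πR², so ΔF = (1−α)ΔS/4 = 16.96 W m⁻².
Planck response: λ_P = 4σT_e³ = 4·5.67×10⁻⁸·(279.7)³ = 4.961 W m⁻²/K.
ΔT₀ = ΔF/λ_P = 16.96/4.961 = 3.42 K.

3.4 K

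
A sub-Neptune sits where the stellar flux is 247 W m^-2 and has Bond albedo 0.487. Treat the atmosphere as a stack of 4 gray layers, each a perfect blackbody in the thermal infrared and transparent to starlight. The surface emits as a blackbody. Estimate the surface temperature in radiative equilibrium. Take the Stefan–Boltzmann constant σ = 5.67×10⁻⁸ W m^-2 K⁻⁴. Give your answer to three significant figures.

OLR = S(1−α)/4 = 31.68 W m^-2; the top layer radiates at T_e = 153.7 K.
Layer-by-layer balance gives σT_s⁴ = (N+1)σT_e⁴, so T_s = 5^¼·153.7 = 229.9 K.

230 K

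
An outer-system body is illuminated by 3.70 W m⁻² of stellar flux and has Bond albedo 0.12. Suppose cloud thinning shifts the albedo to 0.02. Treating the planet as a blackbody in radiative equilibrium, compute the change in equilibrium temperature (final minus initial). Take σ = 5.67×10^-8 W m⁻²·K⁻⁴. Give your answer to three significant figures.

Initial: T₁ = [S(1−0.12)/(4σ)]^(1/4) = 61.55 K.
After:  T₂ = [3.700·0.98/(4σ)]^(1/4) = 63.23 K.
ΔT = T₂ − T₁ = 1.679 K.

1.68 K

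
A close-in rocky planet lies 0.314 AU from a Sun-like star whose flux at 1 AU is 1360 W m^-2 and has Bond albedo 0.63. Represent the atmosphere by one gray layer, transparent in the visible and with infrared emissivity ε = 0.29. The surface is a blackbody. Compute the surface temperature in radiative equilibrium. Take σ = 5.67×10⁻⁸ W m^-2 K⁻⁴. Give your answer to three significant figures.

Flux at the orbit: S = 1360/(0.314)² = 13790 W m^-2.
Effective emission temperature (TOA balance): σT_e⁴ = S(1−α)/4 = 1276 W m^-2 → T_e = 387.3 K.
The surface balance (absorbed SW + ε·downward IR = σT_s⁴) with T_a⁴ = T_s⁴/2 reduces to T_s = T_e·[2/(2−ε)]^¼ = 402.8 K.

403 K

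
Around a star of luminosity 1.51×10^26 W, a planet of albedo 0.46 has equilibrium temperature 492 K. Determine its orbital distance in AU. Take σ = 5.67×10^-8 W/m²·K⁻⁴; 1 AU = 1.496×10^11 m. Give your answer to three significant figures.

The flux needed for this T is 4σT⁴/(1−0.46) = 24610 W/m².
From L = 4πd²S, d = √(1.51×10^26/(4π·24610)) = 2.210×10^10 m = 0.1477 AU.

0.148 AU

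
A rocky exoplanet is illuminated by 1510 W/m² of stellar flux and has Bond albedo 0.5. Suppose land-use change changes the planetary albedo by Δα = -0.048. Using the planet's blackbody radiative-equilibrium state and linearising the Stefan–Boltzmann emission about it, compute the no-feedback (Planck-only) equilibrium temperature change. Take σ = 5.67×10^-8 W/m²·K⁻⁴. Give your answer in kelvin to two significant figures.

Unperturbed T_e = [1510·(1−0.5)/(4σ)]^¼ = 240.2 K.
The change in absorbed flux is Δ[S(1−α)/4] = −SΔα/4 = 18.12 W/m².
Linearising σT⁴ gives d(σT⁴)/dT = 4σT_e³ = 3.143 W/m² per K.
Hence the no-feedback warming is ΔF/(4σT_e³) = 5.76 K.

5.8 K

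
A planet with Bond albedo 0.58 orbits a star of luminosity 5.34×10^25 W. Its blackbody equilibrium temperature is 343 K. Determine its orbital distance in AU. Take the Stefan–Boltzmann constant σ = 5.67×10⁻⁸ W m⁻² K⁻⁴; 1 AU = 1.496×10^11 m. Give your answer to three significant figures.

The flux needed for this T is 4σT⁴/(1−0.58) = 7474 W m⁻².
From L = 4πd²S, d = √(5.34×10^25/(4π·7474)) = 2.384×10^10 m = 0.1594 AU.

0.159 AU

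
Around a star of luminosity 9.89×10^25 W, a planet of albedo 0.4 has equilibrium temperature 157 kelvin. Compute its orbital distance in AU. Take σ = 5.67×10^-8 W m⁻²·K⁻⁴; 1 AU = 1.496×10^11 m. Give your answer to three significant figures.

1.24 AU

Required flux: S = 4σT⁴/(1−α) = 229.7 W m⁻².
From L = 4πd²S, d = √(9.89×10^25/(4π·229.7)) = 1.851×10^11 m = 1.237 AU.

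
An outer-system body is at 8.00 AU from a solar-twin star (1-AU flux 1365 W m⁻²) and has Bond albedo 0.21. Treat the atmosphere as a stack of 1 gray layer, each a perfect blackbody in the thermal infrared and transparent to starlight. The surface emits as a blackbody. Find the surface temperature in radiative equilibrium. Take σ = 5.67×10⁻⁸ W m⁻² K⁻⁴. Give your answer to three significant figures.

110 kelvin

Irradiance scales as 1/d², so S = 1365 W m⁻² × (1/8.00)² = 21.33 W m⁻².
The effective emission temperature is T_e = [S(1−α)/(4σ)]^¼ = 92.84 K.
For an N-layer opaque stack, T_s⁴ = (N+1)T_e⁴, hence T_s = (2)^(1/4)×92.84 K = 110.4 K.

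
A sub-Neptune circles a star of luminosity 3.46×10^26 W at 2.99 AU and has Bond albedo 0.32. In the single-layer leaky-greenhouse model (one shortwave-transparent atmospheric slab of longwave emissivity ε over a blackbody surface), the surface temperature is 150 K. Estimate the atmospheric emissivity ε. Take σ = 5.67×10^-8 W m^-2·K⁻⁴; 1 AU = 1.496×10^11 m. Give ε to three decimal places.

0.370

Orbital distance: d = 2.99 AU = 4.473×10^11 m.
Spreading L over a sphere of radius d: S = 3.46×10^26/(4π·4.47×10^11²) = 137.6 W m^-2.
TOA balance gives T_e = 142.5 K.
Since (2−ε)/2 = (T_e/T_s)⁴ = 0.8150, ε = 0.3700.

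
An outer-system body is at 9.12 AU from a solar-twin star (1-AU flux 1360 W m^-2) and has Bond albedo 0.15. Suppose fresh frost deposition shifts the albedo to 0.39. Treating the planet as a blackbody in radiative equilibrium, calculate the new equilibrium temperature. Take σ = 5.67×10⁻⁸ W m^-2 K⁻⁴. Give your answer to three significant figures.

81.4 kelvin

Irradiance scales as 1/d², so S = 1360 W m^-2 × (1/9.12)² = 16.35 W m^-2.
New equilibrium: T₂ = [(1−0.39)·16.35/(4σ)]^(1/4) = 81.43 K.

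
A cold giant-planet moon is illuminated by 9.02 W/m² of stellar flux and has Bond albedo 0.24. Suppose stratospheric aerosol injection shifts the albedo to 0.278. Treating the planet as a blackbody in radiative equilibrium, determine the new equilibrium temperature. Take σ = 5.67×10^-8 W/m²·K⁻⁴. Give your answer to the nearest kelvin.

73 kelvin

T₂ = [S(1−α₂)/(4σ)]^(1/4) = [9.020·0.722/(4σ)]^(1/4) = 73.20 K.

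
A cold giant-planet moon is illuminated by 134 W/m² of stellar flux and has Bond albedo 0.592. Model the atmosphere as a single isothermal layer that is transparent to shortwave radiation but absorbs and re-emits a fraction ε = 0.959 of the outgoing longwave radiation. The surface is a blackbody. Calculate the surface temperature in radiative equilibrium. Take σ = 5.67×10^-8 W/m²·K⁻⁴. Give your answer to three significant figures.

At the top of the atmosphere, σT_e⁴ = S(1−α)/4 = 13.67 W/m², giving T_e = 124.6 K.
The surface balance (absorbed SW + ε·downward IR = σT_s⁴) with T_a⁴ = T_s⁴/2 reduces to T_s = T_e·[2/(2−ε)]^¼ = 146.7 K.

147 K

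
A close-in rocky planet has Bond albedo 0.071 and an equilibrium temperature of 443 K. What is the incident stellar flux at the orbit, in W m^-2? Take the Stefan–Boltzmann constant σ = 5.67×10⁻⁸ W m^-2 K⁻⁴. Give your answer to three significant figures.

9400 W m^-2

Invert the energy balance for S: S = 4σT⁴/(1−α).
The emitted flux is σT⁴ = 2184 W m^-2.
S = 4·2184/0.929 = 9402 W m^-2.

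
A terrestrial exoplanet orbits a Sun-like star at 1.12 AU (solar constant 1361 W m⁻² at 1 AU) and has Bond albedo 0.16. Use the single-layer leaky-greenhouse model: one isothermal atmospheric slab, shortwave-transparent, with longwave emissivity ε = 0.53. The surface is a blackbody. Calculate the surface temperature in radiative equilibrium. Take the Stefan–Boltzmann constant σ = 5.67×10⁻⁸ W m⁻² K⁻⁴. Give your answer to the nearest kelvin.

Irradiance scales as 1/d², so S = 1361 W m⁻² × (1/1.12)² = 1085 W m⁻².
Effective emission temperature (TOA balance): σT_e⁴ = S(1−α)/4 = 227.8 W m⁻² → T_e = 251.8 K.
The surface balance (absorbed SW + ε·downward IR = σT_s⁴) with T_a⁴ = T_s⁴/2 reduces to T_s = T_e·[2/(2−ε)]^¼ = 271.9 K.

272 K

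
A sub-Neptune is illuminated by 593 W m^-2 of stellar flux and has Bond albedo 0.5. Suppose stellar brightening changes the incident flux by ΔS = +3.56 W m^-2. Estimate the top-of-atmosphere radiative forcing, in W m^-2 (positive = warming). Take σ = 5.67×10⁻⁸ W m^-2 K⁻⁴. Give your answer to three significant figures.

TOA radiative forcing: ΔF = (1−α)ΔS/4 = 0.5·(+3.56)/4 = 0.4450 W m^-2.

0.445 W m^-2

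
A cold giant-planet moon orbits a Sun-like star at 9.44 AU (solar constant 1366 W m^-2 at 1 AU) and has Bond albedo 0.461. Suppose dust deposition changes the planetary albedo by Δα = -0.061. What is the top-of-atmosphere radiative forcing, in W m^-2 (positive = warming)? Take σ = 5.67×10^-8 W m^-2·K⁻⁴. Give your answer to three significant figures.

0.234 W m^-2

Flux at the orbit: S = 1366/(9.44)² = 15.33 W m^-2.
The change in absorbed flux is Δ[S(1−α)/4] = −SΔα/4 = 0.2338 W m^-2.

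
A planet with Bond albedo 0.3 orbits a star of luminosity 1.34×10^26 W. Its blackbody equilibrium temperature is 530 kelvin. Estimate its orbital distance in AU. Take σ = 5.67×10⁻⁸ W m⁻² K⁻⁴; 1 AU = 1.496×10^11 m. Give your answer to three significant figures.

0.137 AU

Required flux: S = 4σT⁴/(1−α) = 25570 W m⁻².
Then d = [L/(4πS)]^(1/2) = 2.042×10^10 m, i.e. 0.1365 AU.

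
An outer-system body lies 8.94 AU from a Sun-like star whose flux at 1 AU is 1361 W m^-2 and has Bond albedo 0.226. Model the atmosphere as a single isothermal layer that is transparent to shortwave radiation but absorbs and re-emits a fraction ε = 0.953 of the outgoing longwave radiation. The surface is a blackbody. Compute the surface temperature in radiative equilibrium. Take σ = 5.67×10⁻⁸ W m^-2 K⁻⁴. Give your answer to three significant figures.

103 kelvin

By the inverse-square law, S = 1361/8.94² = 17.03 W m^-2.
Effective emission temperature (TOA balance): σT_e⁴ = S(1−α)/4 = 3.295 W m^-2 → T_e = 87.31 K.
The surface balance (absorbed SW + ε·downward IR = σT_s⁴) with T_a⁴ = T_s⁴/2 reduces to T_s = T_e·[2/(2−ε)]^¼ = 102.6 K.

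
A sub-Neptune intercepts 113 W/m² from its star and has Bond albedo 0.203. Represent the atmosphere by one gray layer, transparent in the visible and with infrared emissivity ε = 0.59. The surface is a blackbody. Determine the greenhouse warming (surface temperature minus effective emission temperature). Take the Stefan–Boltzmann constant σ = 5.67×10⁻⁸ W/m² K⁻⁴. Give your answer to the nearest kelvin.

At the top of the atmosphere, σT_e⁴ = S(1−α)/4 = 22.52 W/m², giving T_e = 141.2 K.
The surface balance (absorbed SW + ε·downward IR = σT_s⁴) with T_a⁴ = T_s⁴/2 reduces to T_s = T_e·[2/(2−ε)]^¼ = 154.1 K.
Greenhouse warming: T_s − T_e = 12.89 K.

13 K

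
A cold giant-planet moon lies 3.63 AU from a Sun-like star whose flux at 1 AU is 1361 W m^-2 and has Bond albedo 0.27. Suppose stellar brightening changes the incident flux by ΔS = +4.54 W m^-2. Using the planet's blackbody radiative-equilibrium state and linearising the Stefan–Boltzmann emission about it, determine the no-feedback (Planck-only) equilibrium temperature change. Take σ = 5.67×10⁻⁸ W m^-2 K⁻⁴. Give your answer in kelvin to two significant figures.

Flux at the orbit: S = 1361/(3.63)² = 103.3 W m^-2.
The baseline emission temperature is T_e = 135.0 K.
ΔF = Δ[S(1−α)]/4 = (1−0.27)·+4.54/4 = 0.8286 W m^-2.
The Planck feedback parameter is 4σT_e³ = 0.5584 W m^-2/K.
Hence the no-feedback warming is ΔF/(4σT_e³) = 1.48 K.

1.5 kelvin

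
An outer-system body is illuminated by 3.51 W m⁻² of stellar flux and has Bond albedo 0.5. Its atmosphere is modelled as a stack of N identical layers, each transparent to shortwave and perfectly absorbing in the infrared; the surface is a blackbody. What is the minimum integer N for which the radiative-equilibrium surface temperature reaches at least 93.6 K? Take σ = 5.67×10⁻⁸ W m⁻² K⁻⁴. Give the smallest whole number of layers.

The effective emission temperature is T_e = [S(1−α)/(4σ)]^¼ = 52.74 K.
Since T_s⁴ = (N+1)T_e⁴, we need N ≥ (T_s/T_e)⁴ − 1 = 8.919.
Rounding up, N = 9.

9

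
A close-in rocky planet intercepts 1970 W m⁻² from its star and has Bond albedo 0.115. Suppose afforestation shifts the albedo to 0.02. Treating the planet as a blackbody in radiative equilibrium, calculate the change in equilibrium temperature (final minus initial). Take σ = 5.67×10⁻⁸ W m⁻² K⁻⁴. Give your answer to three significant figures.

7.65 kelvin

Initial: T₁ = [S(1−0.115)/(4σ)]^(1/4) = 296.1 K.
With α = 0.02, T₂ = 303.7 K.
Change: 303.7 − 296.1 = 7.645 K.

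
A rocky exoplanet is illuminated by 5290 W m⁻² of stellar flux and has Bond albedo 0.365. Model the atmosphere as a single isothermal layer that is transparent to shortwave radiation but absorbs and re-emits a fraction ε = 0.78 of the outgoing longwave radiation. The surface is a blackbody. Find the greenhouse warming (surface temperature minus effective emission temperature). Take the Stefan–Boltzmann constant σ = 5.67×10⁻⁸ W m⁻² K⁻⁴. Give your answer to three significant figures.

The planet radiates to space at T_e = [S(1−α)/(4σ)]^(1/4) = 348.9 K.
Surface balance with a leaky layer gives σT_s⁴ = σT_e⁴·2/(2−ε), so T_s = T_e·[2/(2−0.78)]^(1/4) = 394.7 K.
T_s − T_e = 394.7 − 348.9 = 45.89 K.

45.9 K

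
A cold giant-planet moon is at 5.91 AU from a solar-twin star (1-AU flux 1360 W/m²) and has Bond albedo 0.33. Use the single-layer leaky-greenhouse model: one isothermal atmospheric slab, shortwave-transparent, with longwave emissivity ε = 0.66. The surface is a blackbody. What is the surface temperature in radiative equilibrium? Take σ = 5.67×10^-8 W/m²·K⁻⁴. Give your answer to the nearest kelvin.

Irradiance scales as 1/d², so S = 1360 W/m² × (1/5.91)² = 38.94 W/m².
Effective emission temperature (TOA balance): σT_e⁴ = S(1−α)/4 = 6.522 W/m² → T_e = 103.6 K.
Surface balance with a leaky layer gives σT_s⁴ = σT_e⁴·2/(2−ε), so T_s = T_e·[2/(2−0.66)]^(1/4) = 114.5 K.

114 K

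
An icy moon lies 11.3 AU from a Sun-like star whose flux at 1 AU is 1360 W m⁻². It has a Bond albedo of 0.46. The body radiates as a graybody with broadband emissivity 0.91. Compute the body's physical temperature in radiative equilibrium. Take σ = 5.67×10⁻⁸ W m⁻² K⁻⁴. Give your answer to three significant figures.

72.7 K

By the inverse-square law, S = 1360/11.3² = 10.65 W m⁻².
The planet absorbs (1−α)S over its disc πR² and re-emits over 4πR², so the mean absorbed flux is (1−0.46)·10.65/4 = 1.438 W m⁻².
Radiative balance εσT⁴ = 1.438 gives T = [1.438/(0.91·σ)]^(1/4) = 72.66 K.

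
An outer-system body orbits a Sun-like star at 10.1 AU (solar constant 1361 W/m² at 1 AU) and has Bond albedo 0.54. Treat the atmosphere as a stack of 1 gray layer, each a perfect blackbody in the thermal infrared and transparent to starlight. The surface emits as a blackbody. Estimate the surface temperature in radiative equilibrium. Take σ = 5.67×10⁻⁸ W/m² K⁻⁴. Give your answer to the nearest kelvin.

86 K

By the inverse-square law, S = 1361/10.1² = 13.34 W/m².
Top-of-atmosphere balance: σT_e⁴ = S(1−α)/4 = 1.534 W/m² → T_e = 72.12 K.
With N = 1 opaque layers, T_s = (N+1)^(1/4)·T_e = 2^(1/4)·72.12 = 85.77 K.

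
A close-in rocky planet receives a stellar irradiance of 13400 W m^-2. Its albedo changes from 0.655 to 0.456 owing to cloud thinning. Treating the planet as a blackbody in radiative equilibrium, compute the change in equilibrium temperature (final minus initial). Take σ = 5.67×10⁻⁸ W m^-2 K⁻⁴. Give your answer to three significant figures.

With α = 0.655, T₁ = 377.9 K.
After:  T₂ = [13400·0.544/(4σ)]^(1/4) = 423.4 K.
Change: 423.4 − 377.9 = 45.56 K.

45.6 K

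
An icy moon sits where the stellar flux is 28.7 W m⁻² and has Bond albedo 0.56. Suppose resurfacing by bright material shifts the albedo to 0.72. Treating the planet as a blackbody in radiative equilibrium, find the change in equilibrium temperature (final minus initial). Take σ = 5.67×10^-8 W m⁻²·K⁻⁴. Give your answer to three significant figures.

Initial: T₁ = [S(1−0.56)/(4σ)]^(1/4) = 86.38 K.
Final:   T₂ = [S(1−0.72)/(4σ)]^(1/4) = 77.15 K.
Change: 77.15 − 86.38 = -9.230 K.

-9.23 kelvin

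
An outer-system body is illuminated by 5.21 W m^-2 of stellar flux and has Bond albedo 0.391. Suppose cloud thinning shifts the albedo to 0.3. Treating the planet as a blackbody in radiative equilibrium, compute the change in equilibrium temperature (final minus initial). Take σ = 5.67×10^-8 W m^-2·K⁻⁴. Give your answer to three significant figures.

2.17 kelvin

Initial: T₁ = [S(1−0.391)/(4σ)]^(1/4) = 61.16 K.
Final:   T₂ = [S(1−0.3)/(4σ)]^(1/4) = 63.32 K.
ΔT = T₂ − T₁ = 2.167 K.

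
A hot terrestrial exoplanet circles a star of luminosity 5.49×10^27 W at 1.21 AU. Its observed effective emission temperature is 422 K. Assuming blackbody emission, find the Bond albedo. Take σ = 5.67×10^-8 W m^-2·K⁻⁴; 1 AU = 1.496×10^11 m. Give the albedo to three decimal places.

d = 1.21 × 1.496×10^11 m = 1.810×10^11 m.
Flux at the orbit: S = L/(4πd²) = 5.49×10^27/(4π·(1.81×10^11)²) = 13330 W m^-2.
From σT⁴ = S(1−α)/4 we invert for α: 1−α = 4σT⁴/S.
σT⁴ = 1798 W m^-2, so 4σT⁴ = 7193 W m^-2.
1−α = 7193/13330 = 0.5395, so α = 0.4605.

0.461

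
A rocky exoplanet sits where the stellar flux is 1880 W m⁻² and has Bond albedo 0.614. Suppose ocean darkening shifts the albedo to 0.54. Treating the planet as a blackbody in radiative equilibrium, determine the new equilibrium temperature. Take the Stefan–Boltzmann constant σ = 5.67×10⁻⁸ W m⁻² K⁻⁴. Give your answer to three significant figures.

248 K

New equilibrium: T₂ = [(1−0.54)·1880/(4σ)]^(1/4) = 248.5 K.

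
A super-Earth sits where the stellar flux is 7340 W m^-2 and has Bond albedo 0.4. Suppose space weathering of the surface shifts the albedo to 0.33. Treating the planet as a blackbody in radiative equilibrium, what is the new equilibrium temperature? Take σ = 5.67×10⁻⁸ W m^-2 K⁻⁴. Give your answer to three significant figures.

384 K

New equilibrium: T₂ = [(1−0.33)·7340/(4σ)]^(1/4) = 383.7 K.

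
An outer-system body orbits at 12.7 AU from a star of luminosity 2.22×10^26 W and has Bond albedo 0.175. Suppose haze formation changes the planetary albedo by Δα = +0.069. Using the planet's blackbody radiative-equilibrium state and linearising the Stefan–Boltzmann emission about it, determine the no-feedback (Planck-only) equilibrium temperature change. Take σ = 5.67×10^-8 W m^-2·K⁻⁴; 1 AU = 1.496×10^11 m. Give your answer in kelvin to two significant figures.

-1.4 kelvin

d = 12.7 × 1.496×10^11 m = 1.900×10^12 m.
Spreading L over a sphere of radius d: S = 2.22×10^26/(4π·1.90×10^12²) = 4.894 W m^-2.
The baseline emission temperature is T_e = 64.96 K.
ΔF = −(S/4)Δα = −(4.894/4)×(+0.069) = -0.08442 W m^-2.
Linearising σT⁴ gives d(σT⁴)/dT = 4σT_e³ = 0.06216 W m^-2 per K.
So ΔT₀ = -0.08442/0.06216 = -1.36 K.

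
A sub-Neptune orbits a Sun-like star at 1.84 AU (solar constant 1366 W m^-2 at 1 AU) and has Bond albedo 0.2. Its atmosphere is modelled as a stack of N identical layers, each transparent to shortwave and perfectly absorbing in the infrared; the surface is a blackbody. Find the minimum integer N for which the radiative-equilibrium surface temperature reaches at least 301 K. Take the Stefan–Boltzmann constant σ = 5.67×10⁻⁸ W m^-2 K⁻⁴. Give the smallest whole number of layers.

5

By the inverse-square law, S = 1366/1.84² = 403.5 W m^-2.
OLR = S(1−α)/4 = 80.69 W m^-2; the top layer radiates at T_e = 194.2 K.
Since T_s⁴ = (N+1)T_e⁴, we need N ≥ (T_s/T_e)⁴ − 1 = 4.768.
The minimum whole number is N = 5.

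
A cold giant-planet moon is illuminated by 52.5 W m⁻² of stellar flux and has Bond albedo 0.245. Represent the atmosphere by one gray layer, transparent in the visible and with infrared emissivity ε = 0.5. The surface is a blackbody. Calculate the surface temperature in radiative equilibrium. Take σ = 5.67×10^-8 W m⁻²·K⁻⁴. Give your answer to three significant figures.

Effective emission temperature (TOA balance): σT_e⁴ = S(1−α)/4 = 9.909 W m⁻² → T_e = 115.0 K.
Surface balance with a leaky layer gives σT_s⁴ = σT_e⁴·2/(2−ε), so T_s = T_e·[2/(2−0.5)]^(1/4) = 123.6 K.

124 kelvin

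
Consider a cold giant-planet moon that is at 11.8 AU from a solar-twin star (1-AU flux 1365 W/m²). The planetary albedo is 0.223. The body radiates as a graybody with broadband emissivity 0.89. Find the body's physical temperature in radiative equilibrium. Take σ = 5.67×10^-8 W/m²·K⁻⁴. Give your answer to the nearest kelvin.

78 kelvin

By the inverse-square law, S = 1365/11.8² = 9.803 W/m².
Absorbed flux (global mean): S(1−α)/4 = 9.803·0.777/4 = 1.904 W/m².
Radiative balance εσT⁴ = 1.904 gives T = [1.904/(0.89·σ)]^(1/4) = 78.38 K.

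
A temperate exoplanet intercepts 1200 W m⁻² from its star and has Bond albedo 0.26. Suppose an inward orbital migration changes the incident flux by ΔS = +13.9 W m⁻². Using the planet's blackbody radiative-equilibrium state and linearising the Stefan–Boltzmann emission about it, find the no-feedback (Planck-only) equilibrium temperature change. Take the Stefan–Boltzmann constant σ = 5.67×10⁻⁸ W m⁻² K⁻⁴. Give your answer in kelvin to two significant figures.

0.72 kelvin

The baseline emission temperature is T_e = 250.1 K.
Only a fraction (1−α) is absorbed and it's spread over 4πR², so ΔF = (1−α)ΔS/4 = 2.571 W m⁻².
Linearising σT⁴ gives d(σT⁴)/dT = 4σT_e³ = 3.550 W m⁻² per K.
Hence the no-feedback warming is ΔF/(4σT_e³) = 0.724 K.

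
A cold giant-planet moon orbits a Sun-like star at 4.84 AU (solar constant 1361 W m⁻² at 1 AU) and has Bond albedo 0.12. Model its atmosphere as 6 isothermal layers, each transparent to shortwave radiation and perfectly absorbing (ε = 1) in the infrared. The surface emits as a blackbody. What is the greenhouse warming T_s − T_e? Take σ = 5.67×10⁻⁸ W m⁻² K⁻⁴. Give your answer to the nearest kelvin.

77 kelvin

Irradiance scales as 1/d², so S = 1361 W m⁻² × (1/4.84)² = 58.10 W m⁻².
The effective emission temperature is T_e = [S(1−α)/(4σ)]^¼ = 122.5 K.
T_s = (N+1)^(1/4)·T_e = 199.3 K.
Warming: T_s − T_e = 76.78 K.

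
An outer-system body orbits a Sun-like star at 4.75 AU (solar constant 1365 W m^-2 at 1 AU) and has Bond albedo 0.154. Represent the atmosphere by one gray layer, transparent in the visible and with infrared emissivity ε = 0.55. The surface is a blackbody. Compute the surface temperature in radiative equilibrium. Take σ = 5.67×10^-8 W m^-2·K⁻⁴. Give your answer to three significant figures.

By the inverse-square law, S = 1365/4.75² = 60.50 W m^-2.
The planet radiates to space at T_e = [S(1−α)/(4σ)]^(1/4) = 122.6 K.
The surface balance (absorbed SW + ε·downward IR = σT_s⁴) with T_a⁴ = T_s⁴/2 reduces to T_s = T_e·[2/(2−ε)]^¼ = 132.8 K.

133 K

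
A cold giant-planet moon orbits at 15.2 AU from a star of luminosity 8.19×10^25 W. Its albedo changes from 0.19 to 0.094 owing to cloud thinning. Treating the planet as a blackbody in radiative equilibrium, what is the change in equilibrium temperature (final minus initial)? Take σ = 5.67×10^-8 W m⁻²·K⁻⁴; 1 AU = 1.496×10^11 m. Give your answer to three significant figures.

Orbital distance: d = 15.2 AU = 2.274×10^12 m.
Flux at the orbit: S = L/(4πd²) = 8.19×10^25/(4π·(2.27×10^12)²) = 1.260 W m⁻².
Before: T₁ = [1.260·0.81/(4σ)]^(1/4) = 46.06 K.
Final:   T₂ = [S(1−0.094)/(4σ)]^(1/4) = 47.37 K.
Change: 47.37 − 46.06 = 1.308 K.

1.31 K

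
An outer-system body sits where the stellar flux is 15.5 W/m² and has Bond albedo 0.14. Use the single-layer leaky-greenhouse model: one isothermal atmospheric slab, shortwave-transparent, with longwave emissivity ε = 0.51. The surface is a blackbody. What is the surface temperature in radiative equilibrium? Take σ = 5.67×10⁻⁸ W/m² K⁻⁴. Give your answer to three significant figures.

94.2 kelvin

Effective emission temperature (TOA balance): σT_e⁴ = S(1−α)/4 = 3.333 W/m² → T_e = 87.56 K.
The surface balance (absorbed SW + ε·downward IR = σT_s⁴) with T_a⁴ = T_s⁴/2 reduces to T_s = T_e·[2/(2−ε)]^¼ = 94.24 K.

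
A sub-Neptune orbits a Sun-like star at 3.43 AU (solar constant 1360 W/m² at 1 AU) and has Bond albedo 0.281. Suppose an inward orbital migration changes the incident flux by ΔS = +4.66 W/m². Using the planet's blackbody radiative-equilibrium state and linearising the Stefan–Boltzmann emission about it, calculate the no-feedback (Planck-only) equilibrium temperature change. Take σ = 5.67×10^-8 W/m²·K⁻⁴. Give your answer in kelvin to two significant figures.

1.4 K

Flux at the orbit: S = 1360/(3.43)² = 115.6 W/m².
Unperturbed T_e = [115.6·(1−0.281)/(4σ)]^¼ = 138.4 K.
TOA radiative forcing: ΔF = (1−α)ΔS/4 = 0.719·(+4.66)/4 = 0.8376 W/m².
Linearising σT⁴ gives d(σT⁴)/dT = 4σT_e³ = 0.6007 W/m² per K.
ΔT₀ = ΔF/λ_P = 0.8376/0.6007 = 1.39 K.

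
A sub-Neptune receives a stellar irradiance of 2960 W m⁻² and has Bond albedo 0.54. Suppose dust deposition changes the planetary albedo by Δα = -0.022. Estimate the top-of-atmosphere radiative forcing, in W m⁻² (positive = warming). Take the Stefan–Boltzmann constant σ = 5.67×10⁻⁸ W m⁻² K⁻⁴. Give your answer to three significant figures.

16.3 W m⁻²

The change in absorbed flux is Δ[S(1−α)/4] = −SΔα/4 = 16.28 W m⁻².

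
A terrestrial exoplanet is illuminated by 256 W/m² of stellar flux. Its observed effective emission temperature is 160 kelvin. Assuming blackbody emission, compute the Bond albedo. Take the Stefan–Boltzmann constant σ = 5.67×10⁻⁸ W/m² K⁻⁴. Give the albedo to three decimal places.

From σT⁴ = S(1−α)/4 we invert for α: 1−α = 4σT⁴/S.
σT⁴ = 37.16 W/m², so 4σT⁴ = 148.6 W/m².
1−α = 148.6/256.0 = 0.5806, so α = 0.4194.

0.419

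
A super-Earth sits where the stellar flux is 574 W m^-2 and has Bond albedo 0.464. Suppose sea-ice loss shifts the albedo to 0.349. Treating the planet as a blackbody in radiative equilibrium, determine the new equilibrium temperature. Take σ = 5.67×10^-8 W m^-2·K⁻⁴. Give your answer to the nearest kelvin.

201 K

New equilibrium: T₂ = [(1−0.349)·574.0/(4σ)]^(1/4) = 201.5 K.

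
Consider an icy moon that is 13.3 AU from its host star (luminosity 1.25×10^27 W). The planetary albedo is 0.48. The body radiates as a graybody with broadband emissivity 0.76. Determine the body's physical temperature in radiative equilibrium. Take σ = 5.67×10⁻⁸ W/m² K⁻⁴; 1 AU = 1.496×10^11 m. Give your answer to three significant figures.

93.3 kelvin

Orbital distance: d = 13.3 AU = 1.990×10^12 m.
Flux at the orbit: S = L/(4πd²) = 1.25×10^27/(4π·(1.99×10^12)²) = 25.13 W/m².
The planet absorbs (1−α)S over its disc πR² and re-emits over 4πR², so the mean absorbed flux is (1−0.48)·25.13/4 = 3.266 W/m².
Radiative balance εσT⁴ = 3.266 gives T = [3.266/(0.76·σ)]^(1/4) = 93.31 K.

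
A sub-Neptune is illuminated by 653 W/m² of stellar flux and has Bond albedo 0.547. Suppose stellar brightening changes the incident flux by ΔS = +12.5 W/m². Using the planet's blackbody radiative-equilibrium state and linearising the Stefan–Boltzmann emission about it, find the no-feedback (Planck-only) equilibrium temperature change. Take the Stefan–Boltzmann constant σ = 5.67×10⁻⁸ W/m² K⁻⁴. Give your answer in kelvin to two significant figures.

The baseline emission temperature is T_e = 190.0 K.
ΔF = Δ[S(1−α)]/4 = (1−0.547)·+12.5/4 = 1.416 W/m².
The Planck feedback parameter is 4σT_e³ = 1.557 W/m²/K.
Hence the no-feedback warming is ΔF/(4σT_e³) = 0.909 K.

0.91 K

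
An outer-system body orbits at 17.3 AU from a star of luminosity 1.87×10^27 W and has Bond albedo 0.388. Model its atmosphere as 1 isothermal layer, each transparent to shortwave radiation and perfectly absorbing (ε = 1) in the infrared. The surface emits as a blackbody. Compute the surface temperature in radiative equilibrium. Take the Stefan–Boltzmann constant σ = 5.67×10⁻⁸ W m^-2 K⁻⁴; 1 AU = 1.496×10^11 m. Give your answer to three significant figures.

d = 17.3 × 1.496×10^11 m = 2.588×10^12 m.
Spreading L over a sphere of radius d: S = 1.87×10^27/(4π·2.59×10^12²) = 22.22 W m^-2.
OLR = S(1−α)/4 = 3.399 W m^-2; the top layer radiates at T_e = 87.99 K.
For an N-layer opaque stack, T_s⁴ = (N+1)T_e⁴, hence T_s = (2)^(1/4)×87.99 K = 104.6 K.

105 K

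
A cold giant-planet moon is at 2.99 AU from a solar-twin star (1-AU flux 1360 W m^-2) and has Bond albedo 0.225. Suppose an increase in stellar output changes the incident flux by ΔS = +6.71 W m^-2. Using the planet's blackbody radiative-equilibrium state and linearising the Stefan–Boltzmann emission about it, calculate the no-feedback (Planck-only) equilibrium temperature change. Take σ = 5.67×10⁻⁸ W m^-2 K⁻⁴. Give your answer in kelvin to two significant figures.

1.7 K

Irradiance scales as 1/d², so S = 1360 W m^-2 × (1/2.99)² = 152.1 W m^-2.
Reference equilibrium: T_e = [S(1−α)/(4σ)]^(1/4) = 151.0 K.
ΔF = Δ[S(1−α)]/4 = (1−0.225)·+6.71/4 = 1.300 W m^-2.
The Planck feedback parameter is 4σT_e³ = 0.7808 W m^-2/K.
Hence the no-feedback warming is ΔF/(4σT_e³) = 1.67 K.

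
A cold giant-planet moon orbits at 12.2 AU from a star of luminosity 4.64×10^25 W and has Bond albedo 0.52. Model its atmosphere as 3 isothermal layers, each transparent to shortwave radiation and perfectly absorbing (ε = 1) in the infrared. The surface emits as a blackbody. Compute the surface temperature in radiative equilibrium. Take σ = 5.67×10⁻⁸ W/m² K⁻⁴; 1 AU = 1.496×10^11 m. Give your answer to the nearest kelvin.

55 K

d = 12.2 × 1.496×10^11 m = 1.825×10^12 m.
Flux at the orbit: S = L/(4πd²) = 4.64×10^25/(4π·(1.83×10^12)²) = 1.108 W/m².
OLR = S(1−α)/4 = 0.1330 W/m²; the top layer radiates at T_e = 39.14 K.
With N = 3 opaque layers, T_s = (N+1)^(1/4)·T_e = 4^(1/4)·39.14 = 55.35 K.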